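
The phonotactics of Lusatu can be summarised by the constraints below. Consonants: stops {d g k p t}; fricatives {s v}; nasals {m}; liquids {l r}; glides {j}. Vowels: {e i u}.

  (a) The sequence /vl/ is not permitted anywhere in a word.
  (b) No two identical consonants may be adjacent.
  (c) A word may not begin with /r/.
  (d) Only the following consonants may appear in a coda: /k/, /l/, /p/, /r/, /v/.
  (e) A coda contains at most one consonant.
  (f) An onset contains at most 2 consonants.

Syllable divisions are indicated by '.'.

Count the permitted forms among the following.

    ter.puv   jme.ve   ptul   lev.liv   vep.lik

4

ter.puv — σ1 onset /t/, coda /r/ ok; σ2 onset /p/, coda /v/ ok → permitted
jme.ve — σ1 onset /jm/ (2C), coda /∅/ ok; σ2 onset /v/, coda /∅/ ok → permitted
ptul — σ1 onset /pt/ (2C), coda /l/ ok → permitted
lev.liv — violates constraint (a): contains banned sequence /vl/ → not permitted
vep.lik — σ1 onset /v/, coda /p/ ok; σ2 onset /l/, coda /k/ ok → permitted
Permitted: ter.puv, jme.ve, ptul, vep.lik → 4.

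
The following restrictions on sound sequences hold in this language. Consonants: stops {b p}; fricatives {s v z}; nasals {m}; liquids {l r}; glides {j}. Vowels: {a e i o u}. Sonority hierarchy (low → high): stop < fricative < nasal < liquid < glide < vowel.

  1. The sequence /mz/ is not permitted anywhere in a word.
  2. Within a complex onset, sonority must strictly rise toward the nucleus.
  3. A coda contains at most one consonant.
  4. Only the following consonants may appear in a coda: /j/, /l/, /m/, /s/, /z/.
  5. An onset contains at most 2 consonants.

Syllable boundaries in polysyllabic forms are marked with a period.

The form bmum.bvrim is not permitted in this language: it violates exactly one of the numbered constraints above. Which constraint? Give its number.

5

bmum.bvrim: syllable 2 onset /bvr/ has 3 consonants (> 2).
This is a violation of constraint 5: "An onset contains at most 2 consonants."
The remaining constraints (1, 2, 3, 4) are satisfied.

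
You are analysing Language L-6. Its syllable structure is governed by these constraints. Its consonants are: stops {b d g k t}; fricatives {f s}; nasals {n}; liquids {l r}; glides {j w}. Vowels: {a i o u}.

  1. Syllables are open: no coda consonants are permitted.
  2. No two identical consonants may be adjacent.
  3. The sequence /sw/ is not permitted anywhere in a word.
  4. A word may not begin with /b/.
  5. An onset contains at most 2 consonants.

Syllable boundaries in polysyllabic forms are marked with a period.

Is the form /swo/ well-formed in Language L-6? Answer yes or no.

no

/swo/ — violates constraint 3: contains banned sequence /sw/ → ill-formed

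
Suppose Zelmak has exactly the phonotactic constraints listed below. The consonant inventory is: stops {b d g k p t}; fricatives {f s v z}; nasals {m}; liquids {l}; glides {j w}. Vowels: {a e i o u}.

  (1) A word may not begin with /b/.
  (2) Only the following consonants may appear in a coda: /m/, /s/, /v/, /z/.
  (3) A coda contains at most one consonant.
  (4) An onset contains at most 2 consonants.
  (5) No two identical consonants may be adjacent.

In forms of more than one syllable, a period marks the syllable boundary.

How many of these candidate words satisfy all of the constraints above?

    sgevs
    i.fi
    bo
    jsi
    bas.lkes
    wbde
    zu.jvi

3

sgevs — violates constraint 3: syllable 1 coda /vs/ has 2 consonants (> 1) → not permitted
i.fi — σ1 onset /∅/, coda /∅/ ok; σ2 onset /f/, coda /∅/ ok → permitted
bo — violates constraint 1: word begins with /b/ → not permitted
jsi — σ1 onset /js/ (2C), coda /∅/ ok → permitted
bas.lkes — violates constraint 1: word begins with /b/ → not permitted
wbde — violates constraint 4: syllable 1 onset /wbd/ has 3 consonants (> 2) → not permitted
zu.jvi — σ1 onset /z/, coda /∅/ ok; σ2 onset /jv/ (2C), coda /∅/ ok → permitted
Permitted: i.fi, jsi, zu.jvi → 3.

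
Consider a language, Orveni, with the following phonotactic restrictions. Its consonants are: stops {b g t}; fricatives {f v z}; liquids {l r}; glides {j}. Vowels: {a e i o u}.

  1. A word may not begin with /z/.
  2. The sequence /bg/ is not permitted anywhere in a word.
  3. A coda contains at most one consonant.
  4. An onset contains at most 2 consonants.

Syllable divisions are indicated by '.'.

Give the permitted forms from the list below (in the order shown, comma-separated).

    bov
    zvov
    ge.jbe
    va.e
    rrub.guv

bov — σ1 onset /b/, coda /v/ ok → permitted
zvov — violates constraint 1: word begins with /z/ → not permitted
ge.jbe — σ1 onset /g/, coda /∅/ ok; σ2 onset /jb/ (2C), coda /∅/ ok → permitted
va.e — σ1 onset /v/, coda /∅/ ok; σ2 onset /∅/, coda /∅/ ok → permitted
rrub.guv — violates constraint 2: contains banned sequence /bg/ → not permitted

bov, ge.jbe, va.e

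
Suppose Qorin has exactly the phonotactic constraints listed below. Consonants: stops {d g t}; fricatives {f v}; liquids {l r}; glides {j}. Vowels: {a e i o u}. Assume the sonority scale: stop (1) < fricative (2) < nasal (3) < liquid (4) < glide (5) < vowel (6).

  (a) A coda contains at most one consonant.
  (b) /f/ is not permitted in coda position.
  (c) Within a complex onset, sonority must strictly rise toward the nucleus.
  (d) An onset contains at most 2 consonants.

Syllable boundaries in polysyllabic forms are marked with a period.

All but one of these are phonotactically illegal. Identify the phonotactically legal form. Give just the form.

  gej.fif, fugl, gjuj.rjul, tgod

gjuj.rjul

gej.fif — violates constraint (b): syllable 2 coda contains /f/ → phonotactically illegal
fugl — violates constraint (a): syllable 1 coda /gl/ has 2 consonants (> 1) → phonotactically illegal
gjuj.rjul — σ1 onset /gj/ (1→5 rises), coda /j/ ok; σ2 onset /rj/ (4→5 rises), coda /l/ ok → phonotactically legal
tgod — violates constraint (c): syllable 1 onset /tg/: /t/ (stop, 1) → /g/ (stop, 1) does not rise → phonotactically illegal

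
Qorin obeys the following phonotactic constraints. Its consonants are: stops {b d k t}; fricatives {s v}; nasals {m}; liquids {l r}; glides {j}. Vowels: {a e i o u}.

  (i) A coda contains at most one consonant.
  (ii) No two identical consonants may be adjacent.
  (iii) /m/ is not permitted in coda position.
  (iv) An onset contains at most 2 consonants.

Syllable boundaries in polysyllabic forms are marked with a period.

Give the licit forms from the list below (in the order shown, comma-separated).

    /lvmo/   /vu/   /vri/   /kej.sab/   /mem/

/lvmo/ — violates constraint (iv): syllable 1 onset /lvm/ has 3 consonants (> 2) → illicit
/vu/ — σ1 onset /v/, coda /∅/ ok → licit
/vri/ — σ1 onset /vr/ (2C), coda /∅/ ok → licit
/kej.sab/ — σ1 onset /k/, coda /j/ ok; σ2 onset /s/, coda /b/ ok → licit
/mem/ — violates constraint (iii): syllable 1 coda contains /m/ → illicit

/vu/, /vri/, /kej.sab/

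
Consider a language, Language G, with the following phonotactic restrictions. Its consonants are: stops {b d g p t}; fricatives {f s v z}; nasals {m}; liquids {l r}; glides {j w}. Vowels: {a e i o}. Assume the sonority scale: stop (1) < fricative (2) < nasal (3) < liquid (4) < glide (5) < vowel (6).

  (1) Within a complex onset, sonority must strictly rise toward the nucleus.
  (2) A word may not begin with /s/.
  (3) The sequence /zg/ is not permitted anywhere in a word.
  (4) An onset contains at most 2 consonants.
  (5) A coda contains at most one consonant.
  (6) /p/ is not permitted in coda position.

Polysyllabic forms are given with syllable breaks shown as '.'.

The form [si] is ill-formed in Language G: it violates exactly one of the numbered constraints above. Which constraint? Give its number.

[si]: word begins with /s/.
This is a violation of constraint 2: "A word may not begin with /s/."
The remaining constraints (1, 3, 4, 5, 6) are satisfied.

2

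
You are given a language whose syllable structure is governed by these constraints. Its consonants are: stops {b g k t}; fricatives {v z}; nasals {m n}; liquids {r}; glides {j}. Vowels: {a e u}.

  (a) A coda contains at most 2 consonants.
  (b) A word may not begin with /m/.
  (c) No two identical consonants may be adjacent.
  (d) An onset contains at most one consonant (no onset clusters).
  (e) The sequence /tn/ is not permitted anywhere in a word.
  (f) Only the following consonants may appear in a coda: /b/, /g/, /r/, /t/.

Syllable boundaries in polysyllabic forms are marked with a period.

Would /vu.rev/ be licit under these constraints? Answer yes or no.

no

/vu.rev/ — violates constraint (f): syllable 2 coda contains /v/, which is not a licensed coda consonant → illicit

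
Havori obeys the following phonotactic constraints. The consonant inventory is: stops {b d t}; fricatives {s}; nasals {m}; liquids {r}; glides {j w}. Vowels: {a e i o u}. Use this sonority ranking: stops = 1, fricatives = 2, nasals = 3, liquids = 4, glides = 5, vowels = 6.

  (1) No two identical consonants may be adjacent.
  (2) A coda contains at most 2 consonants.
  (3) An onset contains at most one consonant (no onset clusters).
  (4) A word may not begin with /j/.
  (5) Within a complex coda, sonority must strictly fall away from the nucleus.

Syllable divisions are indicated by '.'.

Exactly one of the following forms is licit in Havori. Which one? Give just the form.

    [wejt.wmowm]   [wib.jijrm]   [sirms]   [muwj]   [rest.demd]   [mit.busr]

[rest.demd]

[wejt.wmowm] — violates constraint 3: syllable 2 onset /wm/ has 2 consonants (> 1) → illicit
[wib.jijrm] — violates constraint 2: syllable 2 coda /jrm/ has 3 consonants (> 2) → illicit
[sirms] — violates constraint 2: syllable 1 coda /rms/ has 3 consonants (> 2) → illicit
[muwj] — violates constraint 5: syllable 1 coda /wj/: /w/ (glide, 5) → /j/ (glide, 5) does not fall → illicit
[rest.demd] — σ1 onset /r/, coda /st/ (2→1 falls) ok; σ2 onset /d/, coda /md/ (3→1 falls) ok → licit
[mit.busr] — violates constraint 5: syllable 2 coda /sr/: /s/ (fricative, 2) → /r/ (liquid, 4) does not fall → illicit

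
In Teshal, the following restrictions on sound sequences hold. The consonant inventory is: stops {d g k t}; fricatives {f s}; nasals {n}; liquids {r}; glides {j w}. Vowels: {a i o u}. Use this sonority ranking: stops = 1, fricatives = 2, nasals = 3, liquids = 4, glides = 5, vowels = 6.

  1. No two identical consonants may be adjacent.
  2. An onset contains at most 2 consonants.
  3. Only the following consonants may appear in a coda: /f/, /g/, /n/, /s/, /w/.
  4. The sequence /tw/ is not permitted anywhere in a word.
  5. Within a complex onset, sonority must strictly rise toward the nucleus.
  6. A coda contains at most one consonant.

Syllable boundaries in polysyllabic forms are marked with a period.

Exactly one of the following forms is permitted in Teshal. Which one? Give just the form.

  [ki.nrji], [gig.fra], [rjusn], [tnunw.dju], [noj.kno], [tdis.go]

[gig.fra]

[ki.nrji] — violates constraint 2: syllable 2 onset /nrj/ has 3 consonants (> 2) → not permitted
[gig.fra] — σ1 onset /g/, coda /g/ ok; σ2 onset /fr/ (2→4 rises), coda /∅/ ok → permitted
[rjusn] — violates constraint 6: syllable 1 coda /sn/ has 2 consonants (> 1) → not permitted
[tnunw.dju] — violates constraint 6: syllable 1 coda /nw/ has 2 consonants (> 1) → not permitted
[noj.kno] — violates constraint 3: syllable 1 coda contains /j/, which is not a licensed coda consonant → not permitted
[tdis.go] — violates constraint 5: syllable 1 onset /td/: /t/ (stop, 1) → /d/ (stop, 1) does not rise → not permitted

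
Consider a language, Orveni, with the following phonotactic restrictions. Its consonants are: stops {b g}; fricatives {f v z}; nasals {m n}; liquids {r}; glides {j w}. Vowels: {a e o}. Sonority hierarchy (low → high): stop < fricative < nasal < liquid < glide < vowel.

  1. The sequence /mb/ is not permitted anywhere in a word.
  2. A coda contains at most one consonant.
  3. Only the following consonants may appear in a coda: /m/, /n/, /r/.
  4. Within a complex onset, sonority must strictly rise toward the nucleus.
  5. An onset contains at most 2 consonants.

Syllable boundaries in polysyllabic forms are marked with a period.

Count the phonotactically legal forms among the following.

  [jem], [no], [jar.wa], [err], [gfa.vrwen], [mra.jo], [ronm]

[jem] — σ1 onset /j/, coda /m/ ok → phonotactically legal
[no] — σ1 onset /n/, coda /∅/ ok → phonotactically legal
[jar.wa] — σ1 onset /j/, coda /r/ ok; σ2 onset /w/, coda /∅/ ok → phonotactically legal
[err] — violates constraint 2: syllable 1 coda /rr/ has 2 consonants (> 1) → phonotactically illegal
[gfa.vrwen] — violates constraint 5: syllable 2 onset /vrw/ has 3 consonants (> 2) → phonotactically illegal
[mra.jo] — σ1 onset /mr/ (3→4 rises), coda /∅/ ok; σ2 onset /j/, coda /∅/ ok → phonotactically legal
[ronm] — violates constraint 2: syllable 1 coda /nm/ has 2 consonants (> 1) → phonotactically illegal
Phonotactically legal: [jem], [no], [jar.wa], [mra.jo] → 4.

4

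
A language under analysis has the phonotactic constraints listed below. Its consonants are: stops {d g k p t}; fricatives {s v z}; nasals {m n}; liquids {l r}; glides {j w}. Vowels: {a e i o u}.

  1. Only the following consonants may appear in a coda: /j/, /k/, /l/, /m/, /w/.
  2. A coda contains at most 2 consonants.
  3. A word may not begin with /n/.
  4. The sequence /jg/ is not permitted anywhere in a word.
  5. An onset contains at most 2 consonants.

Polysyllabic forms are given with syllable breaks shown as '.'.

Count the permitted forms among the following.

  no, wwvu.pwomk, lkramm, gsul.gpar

0

no — violates constraint 3: word begins with /n/ → not permitted
wwvu.pwomk — violates constraint 5: syllable 1 onset /wwv/ has 3 consonants (> 2) → not permitted
lkramm — violates constraint 5: syllable 1 onset /lkr/ has 3 consonants (> 2) → not permitted
gsul.gpar — violates constraint 1: syllable 2 coda contains /r/, which is not a licensed coda consonant → not permitted
No form is permitted → 0.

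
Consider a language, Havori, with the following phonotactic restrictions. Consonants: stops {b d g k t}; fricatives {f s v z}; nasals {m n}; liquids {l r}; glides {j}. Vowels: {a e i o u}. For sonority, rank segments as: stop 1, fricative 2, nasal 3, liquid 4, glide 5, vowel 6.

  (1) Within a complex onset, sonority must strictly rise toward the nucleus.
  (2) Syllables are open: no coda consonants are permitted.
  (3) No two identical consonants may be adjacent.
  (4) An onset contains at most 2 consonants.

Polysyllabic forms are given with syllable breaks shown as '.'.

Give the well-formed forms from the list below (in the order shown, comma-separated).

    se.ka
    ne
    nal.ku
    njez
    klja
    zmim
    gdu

se.ka — σ1 onset /s/, coda /∅/ ok; σ2 onset /k/, coda /∅/ ok → well-formed
ne — σ1 onset /n/, coda /∅/ ok → well-formed
nal.ku — violates constraint 2: syllable 1 coda /l/ has 1 consonant (> 0) → ill-formed
njez — violates constraint 2: syllable 1 coda /z/ has 1 consonant (> 0) → ill-formed
klja — violates constraint 4: syllable 1 onset /klj/ has 3 consonants (> 2) → ill-formed
zmim — violates constraint 2: syllable 1 coda /m/ has 1 consonant (> 0) → ill-formed
gdu — violates constraint 1: syllable 1 onset /gd/: /g/ (stop, 1) → /d/ (stop, 1) does not rise → ill-formed

se.ka, ne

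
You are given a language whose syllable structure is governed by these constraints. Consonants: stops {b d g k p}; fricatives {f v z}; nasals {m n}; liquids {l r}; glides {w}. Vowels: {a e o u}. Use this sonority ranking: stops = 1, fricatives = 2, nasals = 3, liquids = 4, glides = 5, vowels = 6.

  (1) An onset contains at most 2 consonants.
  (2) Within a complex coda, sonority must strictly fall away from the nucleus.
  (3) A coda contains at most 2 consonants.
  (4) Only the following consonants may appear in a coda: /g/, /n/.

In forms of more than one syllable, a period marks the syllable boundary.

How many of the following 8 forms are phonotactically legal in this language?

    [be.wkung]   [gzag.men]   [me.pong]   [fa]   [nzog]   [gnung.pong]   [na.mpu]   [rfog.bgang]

8

[be.wkung] — σ1 onset /b/, coda /∅/ ok; σ2 onset /wk/ (2C), coda /ng/ (3→1 falls) ok → phonotactically legal
[gzag.men] — σ1 onset /gz/ (2C), coda /g/ ok; σ2 onset /m/, coda /n/ ok → phonotactically legal
[me.pong] — σ1 onset /m/, coda /∅/ ok; σ2 onset /p/, coda /ng/ (3→1 falls) ok → phonotactically legal
[fa] — σ1 onset /f/, coda /∅/ ok → phonotactically legal
[nzog] — σ1 onset /nz/ (2C), coda /g/ ok → phonotactically legal
[gnung.pong] — σ1 onset /gn/ (2C), coda /ng/ (3→1 falls) ok; σ2 onset /p/, coda /ng/ (3→1 falls) ok → phonotactically legal
[na.mpu] — σ1 onset /n/, coda /∅/ ok; σ2 onset /mp/ (2C), coda /∅/ ok → phonotactically legal
[rfog.bgang] — σ1 onset /rf/ (2C), coda /g/ ok; σ2 onset /bg/ (2C), coda /ng/ (3→1 falls) ok → phonotactically legal
Phonotactically legal: [be.wkung], [gzag.men], [me.pong], [fa], [nzog], [gnung.pong], [na.mpu], [rfog.bgang] → 8.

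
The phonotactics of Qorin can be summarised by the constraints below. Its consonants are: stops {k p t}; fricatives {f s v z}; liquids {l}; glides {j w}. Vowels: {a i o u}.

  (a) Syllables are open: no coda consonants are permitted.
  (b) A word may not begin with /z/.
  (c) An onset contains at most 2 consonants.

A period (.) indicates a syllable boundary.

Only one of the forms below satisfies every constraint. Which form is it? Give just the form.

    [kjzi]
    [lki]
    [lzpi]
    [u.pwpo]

[kjzi] — violates constraint (c): syllable 1 onset /kjz/ has 3 consonants (> 2) → illicit
[lki] — σ1 onset /lk/ (2C), coda /∅/ ok → licit
[lzpi] — violates constraint (c): syllable 1 onset /lzp/ has 3 consonants (> 2) → illicit
[u.pwpo] — violates constraint (c): syllable 2 onset /pwp/ has 3 consonants (> 2) → illicit

[lki]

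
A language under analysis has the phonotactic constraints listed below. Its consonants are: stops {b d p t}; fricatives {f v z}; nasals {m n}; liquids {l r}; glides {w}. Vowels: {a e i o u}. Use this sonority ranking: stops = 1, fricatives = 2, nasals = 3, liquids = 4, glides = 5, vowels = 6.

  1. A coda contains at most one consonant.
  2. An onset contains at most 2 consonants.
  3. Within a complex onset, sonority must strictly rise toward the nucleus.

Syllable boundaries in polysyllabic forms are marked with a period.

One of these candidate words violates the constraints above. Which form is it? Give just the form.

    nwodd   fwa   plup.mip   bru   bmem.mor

nwodd — violates constraint 1: syllable 1 coda /dd/ has 2 consonants (> 1) → illicit
fwa — σ1 onset /fw/ (2→5 rises), coda /∅/ ok → licit
plup.mip — σ1 onset /pl/ (1→4 rises), coda /p/ ok; σ2 onset /m/, coda /p/ ok → licit
bru — σ1 onset /br/ (1→4 rises), coda /∅/ ok → licit
bmem.mor — σ1 onset /bm/ (1→3 rises), coda /m/ ok; σ2 onset /m/, coda /r/ ok → licit

nwodd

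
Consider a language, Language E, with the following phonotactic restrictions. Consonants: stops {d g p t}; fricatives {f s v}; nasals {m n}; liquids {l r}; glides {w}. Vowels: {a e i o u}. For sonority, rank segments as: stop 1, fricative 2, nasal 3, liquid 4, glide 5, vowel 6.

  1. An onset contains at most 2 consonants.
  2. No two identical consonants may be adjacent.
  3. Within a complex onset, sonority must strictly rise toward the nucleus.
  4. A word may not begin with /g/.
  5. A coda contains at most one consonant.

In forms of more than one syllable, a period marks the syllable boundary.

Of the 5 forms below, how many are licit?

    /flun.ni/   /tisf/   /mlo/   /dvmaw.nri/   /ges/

/flun.ni/ — violates constraint 2: adjacent identical consonants /nn/ → illicit
/tisf/ — violates constraint 5: syllable 1 coda /sf/ has 2 consonants (> 1) → illicit
/mlo/ — σ1 onset /ml/ (3→4 rises), coda /∅/ ok → licit
/dvmaw.nri/ — violates constraint 1: syllable 1 onset /dvm/ has 3 consonants (> 2) → illicit
/ges/ — violates constraint 4: word begins with /g/ → illicit
Licit: /mlo/ → 1.

1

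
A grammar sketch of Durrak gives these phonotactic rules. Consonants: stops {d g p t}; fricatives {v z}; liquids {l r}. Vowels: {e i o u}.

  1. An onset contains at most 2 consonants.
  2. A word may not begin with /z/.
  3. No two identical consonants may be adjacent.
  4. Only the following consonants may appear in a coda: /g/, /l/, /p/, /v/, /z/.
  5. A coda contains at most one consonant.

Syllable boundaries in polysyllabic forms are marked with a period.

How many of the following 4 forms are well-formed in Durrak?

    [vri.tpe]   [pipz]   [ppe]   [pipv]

1

[vri.tpe] — σ1 onset /vr/ (2C), coda /∅/ ok; σ2 onset /tp/ (2C), coda /∅/ ok → well-formed
[pipz] — violates constraint 5: syllable 1 coda /pz/ has 2 consonants (> 1) → ill-formed
[ppe] — violates constraint 3: adjacent identical consonants /pp/ → ill-formed
[pipv] — violates constraint 5: syllable 1 coda /pv/ has 2 consonants (> 1) → ill-formed
Well-formed: [vri.tpe] → 1.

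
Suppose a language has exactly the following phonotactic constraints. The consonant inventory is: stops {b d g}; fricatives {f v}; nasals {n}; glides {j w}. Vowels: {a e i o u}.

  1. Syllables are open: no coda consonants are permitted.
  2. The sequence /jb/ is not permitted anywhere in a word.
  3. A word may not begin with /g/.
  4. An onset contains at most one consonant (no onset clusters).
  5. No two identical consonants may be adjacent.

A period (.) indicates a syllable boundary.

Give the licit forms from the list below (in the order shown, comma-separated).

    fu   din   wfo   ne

fu, ne

fu — σ1 onset /f/, coda /∅/ ok → licit
din — violates constraint 1: syllable 1 coda /n/ has 1 consonant (> 0) → illicit
wfo — violates constraint 4: syllable 1 onset /wf/ has 2 consonants (> 1) → illicit
ne — σ1 onset /n/, coda /∅/ ok → licit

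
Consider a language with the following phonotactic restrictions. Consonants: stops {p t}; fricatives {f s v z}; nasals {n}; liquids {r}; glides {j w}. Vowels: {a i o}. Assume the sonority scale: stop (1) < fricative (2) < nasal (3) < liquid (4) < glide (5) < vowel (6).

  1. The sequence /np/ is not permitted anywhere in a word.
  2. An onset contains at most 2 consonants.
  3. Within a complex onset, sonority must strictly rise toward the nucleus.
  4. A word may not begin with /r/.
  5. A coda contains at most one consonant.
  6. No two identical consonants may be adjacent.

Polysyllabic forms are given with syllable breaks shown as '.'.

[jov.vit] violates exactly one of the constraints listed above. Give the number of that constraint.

[jov.vit]: adjacent identical consonants /vv/.
This is a violation of constraint 6: "No two identical consonants may be adjacent."
The remaining constraints (1, 2, 3, 4, 5) are satisfied.

6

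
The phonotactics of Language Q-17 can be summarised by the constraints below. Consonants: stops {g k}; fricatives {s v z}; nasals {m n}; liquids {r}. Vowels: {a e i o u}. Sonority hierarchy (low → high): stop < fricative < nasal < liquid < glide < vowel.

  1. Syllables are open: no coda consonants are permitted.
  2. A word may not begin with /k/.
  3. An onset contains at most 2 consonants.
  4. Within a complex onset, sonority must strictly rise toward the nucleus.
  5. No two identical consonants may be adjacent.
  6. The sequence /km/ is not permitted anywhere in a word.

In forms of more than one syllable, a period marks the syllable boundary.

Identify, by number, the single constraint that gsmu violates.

3

gsmu: syllable 1 onset /gsm/ has 3 consonants (> 2).
This is a violation of constraint 3: "An onset contains at most 2 consonants."
The remaining constraints (1, 2, 4, 5, 6) are satisfied.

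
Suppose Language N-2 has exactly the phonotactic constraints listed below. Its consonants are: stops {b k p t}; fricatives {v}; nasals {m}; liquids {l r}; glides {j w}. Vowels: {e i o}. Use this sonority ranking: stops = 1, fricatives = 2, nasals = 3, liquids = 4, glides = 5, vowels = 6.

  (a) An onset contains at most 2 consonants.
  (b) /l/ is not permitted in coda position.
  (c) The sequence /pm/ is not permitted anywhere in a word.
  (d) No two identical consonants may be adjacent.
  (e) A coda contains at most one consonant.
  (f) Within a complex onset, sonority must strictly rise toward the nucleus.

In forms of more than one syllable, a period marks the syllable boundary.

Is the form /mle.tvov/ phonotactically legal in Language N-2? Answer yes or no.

yes

/mle.tvov/ — σ1 onset /ml/ (3→4 rises), coda /∅/ ok; σ2 onset /tv/ (1→2 rises), coda /v/ ok → phonotactically legal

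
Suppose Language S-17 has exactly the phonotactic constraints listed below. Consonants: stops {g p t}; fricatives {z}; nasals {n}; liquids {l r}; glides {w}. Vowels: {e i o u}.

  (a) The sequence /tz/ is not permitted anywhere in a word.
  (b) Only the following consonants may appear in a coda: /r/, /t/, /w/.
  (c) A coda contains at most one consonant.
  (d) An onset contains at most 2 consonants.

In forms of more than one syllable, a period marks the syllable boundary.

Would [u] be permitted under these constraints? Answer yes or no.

yes

[u] — σ1 onset /∅/, coda /∅/ ok → permitted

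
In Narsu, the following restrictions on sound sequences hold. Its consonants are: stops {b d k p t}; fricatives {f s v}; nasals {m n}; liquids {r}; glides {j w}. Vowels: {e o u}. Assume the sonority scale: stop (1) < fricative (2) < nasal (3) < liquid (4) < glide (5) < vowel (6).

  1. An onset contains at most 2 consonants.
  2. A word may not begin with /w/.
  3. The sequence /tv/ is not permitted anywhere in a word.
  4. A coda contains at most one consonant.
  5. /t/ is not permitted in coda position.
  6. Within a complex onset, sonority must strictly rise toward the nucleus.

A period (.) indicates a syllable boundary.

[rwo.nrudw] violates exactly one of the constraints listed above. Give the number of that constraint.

[rwo.nrudw]: syllable 2 coda /dw/ has 2 consonants (> 1).
This is a violation of constraint 4: "A coda contains at most one consonant."
The remaining constraints (1, 2, 3, 5, 6) are satisfied.

4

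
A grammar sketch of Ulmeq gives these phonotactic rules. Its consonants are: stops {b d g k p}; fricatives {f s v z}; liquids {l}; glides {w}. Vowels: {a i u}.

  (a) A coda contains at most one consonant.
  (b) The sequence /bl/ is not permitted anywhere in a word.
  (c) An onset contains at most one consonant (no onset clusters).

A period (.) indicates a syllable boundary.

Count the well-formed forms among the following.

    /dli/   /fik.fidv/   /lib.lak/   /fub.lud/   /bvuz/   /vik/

/dli/ — violates constraint (c): syllable 1 onset /dl/ has 2 consonants (> 1) → ill-formed
/fik.fidv/ — violates constraint (a): syllable 2 coda /dv/ has 2 consonants (> 1) → ill-formed
/lib.lak/ — violates constraint (b): contains banned sequence /bl/ → ill-formed
/fub.lud/ — violates constraint (b): contains banned sequence /bl/ → ill-formed
/bvuz/ — violates constraint (c): syllable 1 onset /bv/ has 2 consonants (> 1) → ill-formed
/vik/ — σ1 onset /v/, coda /k/ ok → well-formed
Well-formed: /vik/ → 1.

1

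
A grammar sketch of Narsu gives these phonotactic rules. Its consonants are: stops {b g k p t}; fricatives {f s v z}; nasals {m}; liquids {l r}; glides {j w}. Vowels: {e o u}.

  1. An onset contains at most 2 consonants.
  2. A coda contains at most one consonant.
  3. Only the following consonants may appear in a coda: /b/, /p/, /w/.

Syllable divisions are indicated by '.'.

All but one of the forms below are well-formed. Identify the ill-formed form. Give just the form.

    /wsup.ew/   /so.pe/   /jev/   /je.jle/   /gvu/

/jev/

/wsup.ew/ — σ1 onset /ws/ (2C), coda /p/ ok; σ2 onset /∅/, coda /w/ ok → well-formed
/so.pe/ — σ1 onset /s/, coda /∅/ ok; σ2 onset /p/, coda /∅/ ok → well-formed
/jev/ — violates constraint 3: syllable 1 coda contains /v/, which is not a licensed coda consonant → ill-formed
/je.jle/ — σ1 onset /j/, coda /∅/ ok; σ2 onset /jl/ (2C), coda /∅/ ok → well-formed
/gvu/ — σ1 onset /gv/ (2C), coda /∅/ ok → well-formed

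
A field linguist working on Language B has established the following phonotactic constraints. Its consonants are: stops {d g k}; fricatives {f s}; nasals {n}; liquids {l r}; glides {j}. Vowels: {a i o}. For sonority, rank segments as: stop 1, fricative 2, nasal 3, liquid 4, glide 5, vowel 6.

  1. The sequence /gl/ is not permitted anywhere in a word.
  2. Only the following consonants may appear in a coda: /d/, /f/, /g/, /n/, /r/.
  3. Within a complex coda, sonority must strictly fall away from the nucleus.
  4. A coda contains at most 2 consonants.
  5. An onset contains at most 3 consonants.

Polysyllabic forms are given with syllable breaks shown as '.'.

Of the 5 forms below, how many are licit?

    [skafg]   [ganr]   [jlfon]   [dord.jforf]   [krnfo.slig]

[skafg] — σ1 onset /sk/ (2C), coda /fg/ (2→1 falls) ok → licit
[ganr] — violates constraint 3: syllable 1 coda /nr/: /n/ (nasal, 3) → /r/ (liquid, 4) does not fall → illicit
[jlfon] — σ1 onset /jlf/ (3C), coda /n/ ok → licit
[dord.jforf] — σ1 onset /d/, coda /rd/ (4→1 falls) ok; σ2 onset /jf/ (2C), coda /rf/ (4→2 falls) ok → licit
[krnfo.slig] — violates constraint 5: syllable 1 onset /krnf/ has 4 consonants (> 3) → illicit
Licit: [skafg], [jlfon], [dord.jforf] → 3.

3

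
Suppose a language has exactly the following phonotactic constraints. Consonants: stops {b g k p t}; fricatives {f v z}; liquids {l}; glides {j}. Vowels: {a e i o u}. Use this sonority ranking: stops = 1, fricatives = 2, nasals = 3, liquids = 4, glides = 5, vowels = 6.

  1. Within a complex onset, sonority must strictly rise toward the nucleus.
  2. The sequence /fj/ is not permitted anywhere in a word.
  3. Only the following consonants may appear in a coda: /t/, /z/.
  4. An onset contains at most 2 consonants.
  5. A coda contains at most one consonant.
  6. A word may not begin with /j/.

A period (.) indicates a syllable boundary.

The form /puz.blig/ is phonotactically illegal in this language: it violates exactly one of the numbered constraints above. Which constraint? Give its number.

3

/puz.blig/: syllable 2 coda contains /g/, which is not a licensed coda consonant.
This is a violation of constraint 3: "Only the following consonants may appear in a coda: /t/, /z/."
The remaining constraints (1, 2, 4, 5, 6) are satisfied.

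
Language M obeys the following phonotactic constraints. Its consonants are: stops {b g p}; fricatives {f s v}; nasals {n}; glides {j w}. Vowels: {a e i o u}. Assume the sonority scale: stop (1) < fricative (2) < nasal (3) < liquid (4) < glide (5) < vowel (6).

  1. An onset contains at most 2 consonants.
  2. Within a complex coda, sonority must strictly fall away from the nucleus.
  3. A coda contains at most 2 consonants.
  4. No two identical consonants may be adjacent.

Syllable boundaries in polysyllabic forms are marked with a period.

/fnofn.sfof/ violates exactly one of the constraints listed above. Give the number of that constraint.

/fnofn.sfof/: syllable 1 coda /fn/: /f/ (fricative, 2) → /n/ (nasal, 3) does not fall.
This is a violation of constraint 2: "Within a complex coda, sonority must strictly fall away from the nucleus."
The remaining constraints (1, 3, 4) are satisfied.

2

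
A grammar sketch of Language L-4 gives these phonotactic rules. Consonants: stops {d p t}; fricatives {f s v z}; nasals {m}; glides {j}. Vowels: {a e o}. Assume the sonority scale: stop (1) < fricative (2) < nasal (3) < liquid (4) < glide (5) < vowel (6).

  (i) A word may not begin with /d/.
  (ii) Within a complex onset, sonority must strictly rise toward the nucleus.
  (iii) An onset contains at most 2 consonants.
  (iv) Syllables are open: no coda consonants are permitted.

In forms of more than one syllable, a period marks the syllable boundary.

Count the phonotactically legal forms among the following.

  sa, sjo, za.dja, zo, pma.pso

sa — σ1 onset /s/, coda /∅/ ok → phonotactically legal
sjo — σ1 onset /sj/ (2→5 rises), coda /∅/ ok → phonotactically legal
za.dja — σ1 onset /z/, coda /∅/ ok; σ2 onset /dj/ (1→5 rises), coda /∅/ ok → phonotactically legal
zo — σ1 onset /z/, coda /∅/ ok → phonotactically legal
pma.pso — σ1 onset /pm/ (1→3 rises), coda /∅/ ok; σ2 onset /ps/ (1→2 rises), coda /∅/ ok → phonotactically legal
Phonotactically legal: sa, sjo, za.dja, zo, pma.pso → 5.

5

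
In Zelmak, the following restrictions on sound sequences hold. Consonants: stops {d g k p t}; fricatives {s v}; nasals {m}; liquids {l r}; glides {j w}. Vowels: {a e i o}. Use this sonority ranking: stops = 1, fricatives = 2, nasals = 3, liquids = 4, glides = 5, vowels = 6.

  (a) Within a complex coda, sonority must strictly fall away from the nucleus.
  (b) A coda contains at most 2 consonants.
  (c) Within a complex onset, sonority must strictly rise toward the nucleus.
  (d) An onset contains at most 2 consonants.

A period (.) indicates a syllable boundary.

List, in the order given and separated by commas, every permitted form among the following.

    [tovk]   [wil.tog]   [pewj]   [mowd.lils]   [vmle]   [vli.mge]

[tovk] — σ1 onset /t/, coda /vk/ (2→1 falls) ok → permitted
[wil.tog] — σ1 onset /w/, coda /l/ ok; σ2 onset /t/, coda /g/ ok → permitted
[pewj] — violates constraint (a): syllable 1 coda /wj/: /w/ (glide, 5) → /j/ (glide, 5) does not fall → not permitted
[mowd.lils] — σ1 onset /m/, coda /wd/ (5→1 falls) ok; σ2 onset /l/, coda /ls/ (4→2 falls) ok → permitted
[vmle] — violates constraint (d): syllable 1 onset /vml/ has 3 consonants (> 2) → not permitted
[vli.mge] — violates constraint (c): syllable 2 onset /mg/: /m/ (nasal, 3) → /g/ (stop, 1) does not rise → not permitted

[tovk], [wil.tog], [mowd.lils]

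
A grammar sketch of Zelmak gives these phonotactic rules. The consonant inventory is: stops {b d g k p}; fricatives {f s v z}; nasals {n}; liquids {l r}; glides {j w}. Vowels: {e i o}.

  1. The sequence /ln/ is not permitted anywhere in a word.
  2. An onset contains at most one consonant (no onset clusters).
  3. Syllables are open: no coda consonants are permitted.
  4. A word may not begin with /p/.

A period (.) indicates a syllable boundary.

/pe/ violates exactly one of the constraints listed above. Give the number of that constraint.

4

/pe/: word begins with /p/.
This is a violation of constraint 4: "A word may not begin with /p/."
The remaining constraints (1, 2, 3) are satisfied.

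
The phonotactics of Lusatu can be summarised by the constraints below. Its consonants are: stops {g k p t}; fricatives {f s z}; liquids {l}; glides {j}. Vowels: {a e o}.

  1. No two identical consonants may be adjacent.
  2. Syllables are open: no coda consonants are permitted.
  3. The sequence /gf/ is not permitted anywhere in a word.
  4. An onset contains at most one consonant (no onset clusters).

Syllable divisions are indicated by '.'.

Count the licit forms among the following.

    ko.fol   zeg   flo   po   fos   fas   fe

2

ko.fol — violates constraint 2: syllable 2 coda /l/ has 1 consonant (> 0) → illicit
zeg — violates constraint 2: syllable 1 coda /g/ has 1 consonant (> 0) → illicit
flo — violates constraint 4: syllable 1 onset /fl/ has 2 consonants (> 1) → illicit
po — σ1 onset /p/, coda /∅/ ok → licit
fos — violates constraint 2: syllable 1 coda /s/ has 1 consonant (> 0) → illicit
fas — violates constraint 2: syllable 1 coda /s/ has 1 consonant (> 0) → illicit
fe — σ1 onset /f/, coda /∅/ ok → licit
Licit: po, fe → 2.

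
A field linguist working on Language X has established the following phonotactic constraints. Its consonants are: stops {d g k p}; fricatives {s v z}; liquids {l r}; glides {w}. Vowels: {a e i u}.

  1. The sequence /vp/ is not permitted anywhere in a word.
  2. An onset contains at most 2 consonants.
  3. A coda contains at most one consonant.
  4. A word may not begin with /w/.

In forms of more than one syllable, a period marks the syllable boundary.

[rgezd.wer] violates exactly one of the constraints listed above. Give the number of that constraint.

3

[rgezd.wer]: syllable 1 coda /zd/ has 2 consonants (> 1).
This is a violation of constraint 3: "A coda contains at most one consonant."
The remaining constraints (1, 2, 4) are satisfied.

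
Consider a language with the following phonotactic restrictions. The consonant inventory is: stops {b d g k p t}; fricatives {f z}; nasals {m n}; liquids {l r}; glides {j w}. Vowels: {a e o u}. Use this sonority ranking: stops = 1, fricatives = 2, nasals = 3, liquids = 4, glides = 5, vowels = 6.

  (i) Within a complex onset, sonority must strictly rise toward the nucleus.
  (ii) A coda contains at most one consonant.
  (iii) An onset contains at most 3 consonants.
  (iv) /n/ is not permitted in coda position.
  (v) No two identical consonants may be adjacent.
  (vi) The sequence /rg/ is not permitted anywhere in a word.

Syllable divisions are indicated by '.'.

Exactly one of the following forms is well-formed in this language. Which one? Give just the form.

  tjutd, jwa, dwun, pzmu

pzmu

tjutd — violates constraint (ii): syllable 1 coda /td/ has 2 consonants (> 1) → ill-formed
jwa — violates constraint (i): syllable 1 onset /jw/: /j/ (glide, 5) → /w/ (glide, 5) does not rise → ill-formed
dwun — violates constraint (iv): syllable 1 coda contains /n/ → ill-formed
pzmu — σ1 onset /pzm/ (1→2→3 rises), coda /∅/ ok → well-formed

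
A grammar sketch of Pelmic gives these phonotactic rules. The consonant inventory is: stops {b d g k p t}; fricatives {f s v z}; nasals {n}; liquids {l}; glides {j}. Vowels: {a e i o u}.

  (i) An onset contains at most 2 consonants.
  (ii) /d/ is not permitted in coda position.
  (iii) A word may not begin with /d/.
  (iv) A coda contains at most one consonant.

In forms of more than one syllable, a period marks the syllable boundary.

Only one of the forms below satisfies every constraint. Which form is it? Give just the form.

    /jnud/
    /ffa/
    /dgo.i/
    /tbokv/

/jnud/ — violates constraint (ii): syllable 1 coda contains /d/ → not permitted
/ffa/ — σ1 onset /ff/ (2C), coda /∅/ ok → permitted
/dgo.i/ — violates constraint (iii): word begins with /d/ → not permitted
/tbokv/ — violates constraint (iv): syllable 1 coda /kv/ has 2 consonants (> 1) → not permitted

/ffa/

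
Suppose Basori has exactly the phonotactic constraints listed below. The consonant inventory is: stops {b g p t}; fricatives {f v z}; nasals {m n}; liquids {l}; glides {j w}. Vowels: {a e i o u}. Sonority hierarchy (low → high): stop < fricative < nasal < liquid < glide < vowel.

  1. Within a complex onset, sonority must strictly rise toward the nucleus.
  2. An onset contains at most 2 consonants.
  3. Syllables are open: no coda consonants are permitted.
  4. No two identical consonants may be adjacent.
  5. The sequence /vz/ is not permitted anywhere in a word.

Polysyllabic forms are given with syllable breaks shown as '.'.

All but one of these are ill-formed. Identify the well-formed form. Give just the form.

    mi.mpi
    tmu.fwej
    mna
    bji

mi.mpi — violates constraint 1: syllable 2 onset /mp/: /m/ (nasal, 3) → /p/ (stop, 1) does not rise → ill-formed
tmu.fwej — violates constraint 3: syllable 2 coda /j/ has 1 consonant (> 0) → ill-formed
mna — violates constraint 1: syllable 1 onset /mn/: /m/ (nasal, 3) → /n/ (nasal, 3) does not rise → ill-formed
bji — σ1 onset /bj/ (1→5 rises), coda /∅/ ok → well-formed

bji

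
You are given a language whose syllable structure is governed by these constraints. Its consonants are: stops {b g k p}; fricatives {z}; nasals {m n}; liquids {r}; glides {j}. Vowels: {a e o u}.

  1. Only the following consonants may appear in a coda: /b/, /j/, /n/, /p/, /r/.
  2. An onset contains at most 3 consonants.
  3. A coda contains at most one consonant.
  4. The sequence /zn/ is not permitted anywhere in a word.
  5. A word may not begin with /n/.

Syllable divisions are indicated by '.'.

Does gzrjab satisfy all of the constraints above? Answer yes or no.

gzrjab — violates constraint 2: syllable 1 onset /gzrj/ has 4 consonants (> 3) → illicit

no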